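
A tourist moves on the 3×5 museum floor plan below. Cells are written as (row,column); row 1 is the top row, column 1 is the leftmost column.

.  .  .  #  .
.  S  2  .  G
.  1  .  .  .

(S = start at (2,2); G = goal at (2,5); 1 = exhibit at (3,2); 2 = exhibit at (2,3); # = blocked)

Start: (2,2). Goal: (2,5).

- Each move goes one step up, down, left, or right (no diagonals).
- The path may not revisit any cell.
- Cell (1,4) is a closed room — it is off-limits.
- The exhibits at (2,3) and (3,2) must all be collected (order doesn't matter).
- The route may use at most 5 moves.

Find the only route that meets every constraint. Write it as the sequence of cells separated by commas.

(2,2), (3,2), (3,3), (2,3), (2,4), (2,5)

The budget equals the shortest possible length, so every move has to be on a shortest route through the required cells.
Route from (2,2): down to (3,2), right to (3,3), up to (2,3), 2× right (reaching (2,5)) — 5 moves in all.
Check: all required cells visited; 5 ≤ 5 moves.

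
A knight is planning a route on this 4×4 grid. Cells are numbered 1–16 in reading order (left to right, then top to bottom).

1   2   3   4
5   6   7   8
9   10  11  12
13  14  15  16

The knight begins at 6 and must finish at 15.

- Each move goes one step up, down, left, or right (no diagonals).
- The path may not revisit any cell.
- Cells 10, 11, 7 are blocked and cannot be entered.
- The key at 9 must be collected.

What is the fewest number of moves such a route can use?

5

Any route passes through 9 somewhere between 6 and 15. Summing Manhattan distances along the two legs (6 → 9 → 15) gives a lower bound of 2 + 3 = 5 moves.
A route of 5 moves achieves this: 6 → 5 → 9 → 13 → 14 → 15.
Since 5 matches the lower bound, it is optimal.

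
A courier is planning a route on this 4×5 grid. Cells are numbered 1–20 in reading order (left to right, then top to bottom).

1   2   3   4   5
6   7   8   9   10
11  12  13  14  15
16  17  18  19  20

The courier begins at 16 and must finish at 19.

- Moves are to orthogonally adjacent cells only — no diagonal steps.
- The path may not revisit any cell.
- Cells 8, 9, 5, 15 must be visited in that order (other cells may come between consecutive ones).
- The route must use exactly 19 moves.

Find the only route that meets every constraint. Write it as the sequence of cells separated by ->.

16 -> 11 -> 6 -> 1 -> 2 -> 3 -> 8 -> 7 -> 12 -> 17 -> 18 -> 13 -> 14 -> 9 -> 4 -> 5 -> 10 -> 15 -> 20 -> 19

The waypoints must appear in the order 8, 9, 5, 15, with no cell reused.
Route from 16: 3× up (reaching 1), 2× right (reaching 3), down to 8, left to 7, 2× down (reaching 17), right to 18, up to 13, right to 14, 2× up (reaching 4), right to 5, 3× down (reaching 20), left to 19 — 19 moves in all.
Check: order respected (8 at step 6, 9 at step 13, 5 at step 15, 15 at step 17); 19 moves as required.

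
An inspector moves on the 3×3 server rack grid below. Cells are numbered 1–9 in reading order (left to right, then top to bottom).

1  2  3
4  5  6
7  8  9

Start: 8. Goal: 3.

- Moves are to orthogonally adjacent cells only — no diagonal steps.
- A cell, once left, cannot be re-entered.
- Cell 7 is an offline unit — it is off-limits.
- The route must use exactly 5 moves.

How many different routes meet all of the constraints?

Need simple routes of exactly 5 moves from 8 to 3 (Manhattan distance 3, so 1 moves are spent on a detour and 1 undoing it).
Enumerating: 8 5 4 1 2 3 | 8 9 6 5 2 3.
That gives 2 routes.

2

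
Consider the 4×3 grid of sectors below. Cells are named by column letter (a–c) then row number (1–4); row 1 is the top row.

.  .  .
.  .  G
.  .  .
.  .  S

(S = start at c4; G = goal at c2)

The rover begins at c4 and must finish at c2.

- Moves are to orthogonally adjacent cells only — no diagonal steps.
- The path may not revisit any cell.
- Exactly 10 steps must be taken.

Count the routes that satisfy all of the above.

Need simple routes of exactly 10 moves from c4 to c2 (Manhattan distance 2, so 4 moves are spent on a detour and 4 undoing it).
Enumerating: c4 c3 b3 b4 a4 a3 a2 a1 b1 b2 c2 | c4 c3 b3 b4 a4 a3 a2 a1 b1 c1 c2 | c4 c3 b3 b4 a4 a3 a2 b2 b1 c1 c2 | c4 b4 a4 a3 a2 a1 b1 b2 b3 c3 c2 | c4 b4 a4 a3 b3 b2 a2 a1 b1 c1 c2.
That gives 5 routes.

5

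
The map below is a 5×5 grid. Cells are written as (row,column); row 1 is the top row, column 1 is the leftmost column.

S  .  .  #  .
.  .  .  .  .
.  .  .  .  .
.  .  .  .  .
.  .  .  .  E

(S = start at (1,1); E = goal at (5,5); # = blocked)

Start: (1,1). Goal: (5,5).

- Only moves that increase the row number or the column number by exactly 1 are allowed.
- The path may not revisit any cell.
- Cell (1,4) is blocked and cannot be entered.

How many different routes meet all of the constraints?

A right/down-only route from (1,1) to (5,5) makes exactly 4 down-moves and 4 right-moves in some order.
With no other constraints that would be C(8,4) = 70 routes.
Subtract routes through each blocked cell (inclusion–exclusion for overlaps): − through (1,4): 5 → 65.
That gives 65 routes.

65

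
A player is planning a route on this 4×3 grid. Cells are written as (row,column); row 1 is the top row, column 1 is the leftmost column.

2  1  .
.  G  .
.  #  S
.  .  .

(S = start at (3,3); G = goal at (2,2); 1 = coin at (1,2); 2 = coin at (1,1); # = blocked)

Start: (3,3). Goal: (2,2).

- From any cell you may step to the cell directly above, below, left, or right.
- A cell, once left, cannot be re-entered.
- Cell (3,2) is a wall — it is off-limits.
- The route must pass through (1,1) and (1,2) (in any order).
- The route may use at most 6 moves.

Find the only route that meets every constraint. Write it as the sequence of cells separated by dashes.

The 6-move cap with required stops at (1,1), (1,2) leaves no slack for detours.
Route from (3,3): up 2 to (1,3), left 2 to (1,1), down 1 to (2,1), right 1 to (2,2) — 6 moves in all.
Check: all required cells visited; 6 ≤ 6 moves.

(3,3) - (2,3) - (1,3) - (1,2) - (1,1) - (2,1) - (2,2)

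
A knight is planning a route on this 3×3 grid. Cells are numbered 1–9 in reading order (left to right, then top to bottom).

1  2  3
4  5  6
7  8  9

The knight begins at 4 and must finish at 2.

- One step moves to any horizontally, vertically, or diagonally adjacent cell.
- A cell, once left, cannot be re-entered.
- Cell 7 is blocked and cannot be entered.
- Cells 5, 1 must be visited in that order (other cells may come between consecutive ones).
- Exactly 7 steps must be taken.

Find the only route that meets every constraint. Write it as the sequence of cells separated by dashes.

The waypoints must appear in the order 5, 1, with no cell reused.
Route from 4: down-right 1 to 8, right 1 to 9, up 2 to 3, down-left 1 to 5, up-left 1 to 1, right 1 to 2 — 7 moves in all.
Check: order respected (5 at step 5, 1 at step 6); 7 moves as required.

4 - 8 - 9 - 6 - 3 - 5 - 1 - 2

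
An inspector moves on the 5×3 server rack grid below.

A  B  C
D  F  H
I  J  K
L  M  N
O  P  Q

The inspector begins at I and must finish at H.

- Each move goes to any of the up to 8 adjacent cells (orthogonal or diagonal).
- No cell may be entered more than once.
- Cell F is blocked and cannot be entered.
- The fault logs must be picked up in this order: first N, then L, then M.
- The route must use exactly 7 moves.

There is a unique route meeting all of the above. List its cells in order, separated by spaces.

The waypoints must appear in the order N, L, M, with no cell reused.
Route from I: right to J, down-right to N, down-left to P, up-left to L, right to M, up-right to K, up to H — 7 moves in all.
Check: order respected (N at step 2, L at step 4, M at step 5); 7 moves as required.

I J N P L M K H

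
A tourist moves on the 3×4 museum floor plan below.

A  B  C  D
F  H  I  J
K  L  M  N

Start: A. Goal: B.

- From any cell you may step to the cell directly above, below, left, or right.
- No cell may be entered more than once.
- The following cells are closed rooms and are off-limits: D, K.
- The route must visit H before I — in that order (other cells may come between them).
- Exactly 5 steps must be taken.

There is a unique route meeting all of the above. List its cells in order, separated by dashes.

A - F - H - I - C - B

The waypoints must appear in the order H, I, with no cell reused.
Route from A: down 1 to F, right 2 to I, up 1 to C, left 1 to B — 5 moves in all.
Check: order respected (H at step 2, I at step 3); 5 moves as required.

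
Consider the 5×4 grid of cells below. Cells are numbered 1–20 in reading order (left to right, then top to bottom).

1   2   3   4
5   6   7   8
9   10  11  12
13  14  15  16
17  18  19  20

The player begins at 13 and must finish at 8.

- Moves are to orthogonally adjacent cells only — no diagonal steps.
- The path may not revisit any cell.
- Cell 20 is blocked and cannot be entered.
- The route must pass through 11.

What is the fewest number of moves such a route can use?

5

Any route passes through 11 somewhere between 13 and 8. Summing Manhattan distances along the two legs (13 → 11 → 8) gives a lower bound of 3 + 2 = 5 moves.
A route of 5 moves achieves this: 13 → 9 → 10 → 11 → 7 → 8.
Since 5 matches the lower bound, it is optimal.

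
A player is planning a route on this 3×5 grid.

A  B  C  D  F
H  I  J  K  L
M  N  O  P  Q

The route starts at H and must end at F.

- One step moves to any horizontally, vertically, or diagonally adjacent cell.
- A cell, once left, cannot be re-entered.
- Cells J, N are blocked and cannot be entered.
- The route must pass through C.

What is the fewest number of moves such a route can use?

Any route passes through C somewhere between H and F. Summing Chebyshev distances along the two legs (H → C → F) gives a lower bound of 2 + 2 = 4 moves.
A route of 4 moves achieves this: H → B → C → D → F.
Since 4 matches the lower bound, it is optimal.

4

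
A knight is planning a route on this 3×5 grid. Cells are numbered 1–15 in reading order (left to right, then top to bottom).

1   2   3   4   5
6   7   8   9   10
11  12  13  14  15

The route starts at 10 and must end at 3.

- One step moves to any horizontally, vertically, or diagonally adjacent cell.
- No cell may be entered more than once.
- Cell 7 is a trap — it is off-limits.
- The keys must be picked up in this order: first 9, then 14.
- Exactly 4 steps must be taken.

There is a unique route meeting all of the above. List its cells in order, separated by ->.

10 -> 9 -> 14 -> 8 -> 3

The waypoints must appear in the order 9, 14, with no cell reused.
Route from 10: left to 9, down to 14, up-left to 8, up to 3 — 4 moves in all.
Check: order respected (9 at step 1, 14 at step 2); 4 moves as required.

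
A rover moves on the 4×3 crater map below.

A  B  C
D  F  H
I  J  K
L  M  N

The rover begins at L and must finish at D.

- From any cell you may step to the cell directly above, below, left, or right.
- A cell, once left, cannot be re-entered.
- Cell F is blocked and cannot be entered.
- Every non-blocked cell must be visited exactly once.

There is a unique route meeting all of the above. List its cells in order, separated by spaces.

L I J M N K H C B A D

Need to visit all 11 open cells exactly once, starting at L and ending at D.
Route from L: up 1 to I, right 1 to J, down 1 to M, right 1 to N, up 3 to C, left 2 to A, down 1 to D — 10 moves in all.
Check: all 11 open cells covered.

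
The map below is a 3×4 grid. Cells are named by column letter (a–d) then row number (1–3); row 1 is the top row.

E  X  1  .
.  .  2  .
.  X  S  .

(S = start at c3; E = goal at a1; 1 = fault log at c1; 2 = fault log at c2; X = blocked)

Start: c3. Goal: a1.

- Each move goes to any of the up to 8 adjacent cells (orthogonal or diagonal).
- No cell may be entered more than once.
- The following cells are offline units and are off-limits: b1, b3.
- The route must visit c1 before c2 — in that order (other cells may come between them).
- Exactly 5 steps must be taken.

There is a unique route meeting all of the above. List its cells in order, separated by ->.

The waypoints must appear in the order c1, c2, with no cell reused.
Route from c3: up-right 1 to d2, up-left 1 to c1, down 1 to c2, left 1 to b2, up-left 1 to a1 — 5 moves in all.
Check: order respected (1 at step 2, 2 at step 3); 5 moves as required.

c3 -> d2 -> c1 -> c2 -> b2 -> a1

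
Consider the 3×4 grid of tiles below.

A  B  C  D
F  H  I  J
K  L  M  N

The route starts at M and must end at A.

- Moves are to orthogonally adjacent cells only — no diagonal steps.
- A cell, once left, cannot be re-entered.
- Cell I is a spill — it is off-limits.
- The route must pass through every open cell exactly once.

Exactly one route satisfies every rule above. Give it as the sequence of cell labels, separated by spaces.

Need to visit all 11 open cells exactly once, starting at M and ending at A.
Cell J has only two open neighbours (D and N), so the path must pass straight through it: one of those is the cell it's entered from and the other is where it exits.
Route from M: right 1 to N, up 2 to D, left 2 to B, down 2 to L, left 1 to K, up 2 to A — 10 moves in all.
Check: all 11 open cells covered.

M N J D C B H L K F A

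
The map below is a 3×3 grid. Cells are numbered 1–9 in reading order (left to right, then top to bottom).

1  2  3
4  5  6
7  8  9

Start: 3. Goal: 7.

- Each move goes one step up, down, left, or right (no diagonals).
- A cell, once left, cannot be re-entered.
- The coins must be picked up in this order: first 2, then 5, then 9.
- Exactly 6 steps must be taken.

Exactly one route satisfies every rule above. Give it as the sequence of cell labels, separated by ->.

3 -> 2 -> 5 -> 6 -> 9 -> 8 -> 7

The waypoints must appear in the order 2, 5, 9, with no cell reused.
Route from 3: left to 2, down to 5, right to 6, down to 9, 2× left (reaching 7) — 6 moves in all.
Check: order respected (2 at step 1, 5 at step 2, 9 at step 4); 6 moves as required.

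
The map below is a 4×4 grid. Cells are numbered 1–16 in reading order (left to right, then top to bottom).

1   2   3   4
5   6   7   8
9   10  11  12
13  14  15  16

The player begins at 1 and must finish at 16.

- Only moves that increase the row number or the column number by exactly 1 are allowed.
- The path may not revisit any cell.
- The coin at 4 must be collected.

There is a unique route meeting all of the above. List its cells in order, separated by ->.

Moves only go right or down, so the column and row indices never decrease.
Route from 1: right 3 to 4, down 3 to 16 — 6 moves in all.
Check: all required cells visited.

1 -> 2 -> 3 -> 4 -> 8 -> 12 -> 16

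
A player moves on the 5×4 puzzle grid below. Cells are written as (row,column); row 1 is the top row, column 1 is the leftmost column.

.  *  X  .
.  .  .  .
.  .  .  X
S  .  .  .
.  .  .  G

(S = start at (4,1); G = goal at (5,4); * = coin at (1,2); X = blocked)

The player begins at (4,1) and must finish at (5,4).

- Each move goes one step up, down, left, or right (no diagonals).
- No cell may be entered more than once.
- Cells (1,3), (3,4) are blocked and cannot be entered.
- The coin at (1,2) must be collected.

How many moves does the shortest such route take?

10

Any route passes through (1,2) somewhere between (4,1) and (5,4). Summing Manhattan distances along the two legs ((4,1) → (1,2) → (5,4)) gives a lower bound of 4 + 6 = 10 moves.
A route of 10 moves achieves this: (4,1) → (3,1) → (2,1) → (1,1) → (1,2) → (2,2) → (3,2) → (4,2) → (5,2) → (5,3) → (5,4).
Since 10 matches the lower bound, it is optimal.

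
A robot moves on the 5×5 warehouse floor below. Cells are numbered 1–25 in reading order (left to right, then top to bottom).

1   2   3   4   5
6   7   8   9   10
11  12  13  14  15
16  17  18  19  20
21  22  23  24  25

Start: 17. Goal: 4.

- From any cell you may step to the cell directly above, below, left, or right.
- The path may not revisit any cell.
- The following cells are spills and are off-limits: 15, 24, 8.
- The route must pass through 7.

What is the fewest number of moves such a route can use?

5

Any route passes through 7 somewhere between 17 and 4. Summing Manhattan distances along the two legs (17 → 7 → 4) gives a lower bound of 2 + 3 = 5 moves.
A route of 5 moves achieves this: 17 → 12 → 7 → 2 → 3 → 4.
Since 5 matches the lower bound, it is optimal.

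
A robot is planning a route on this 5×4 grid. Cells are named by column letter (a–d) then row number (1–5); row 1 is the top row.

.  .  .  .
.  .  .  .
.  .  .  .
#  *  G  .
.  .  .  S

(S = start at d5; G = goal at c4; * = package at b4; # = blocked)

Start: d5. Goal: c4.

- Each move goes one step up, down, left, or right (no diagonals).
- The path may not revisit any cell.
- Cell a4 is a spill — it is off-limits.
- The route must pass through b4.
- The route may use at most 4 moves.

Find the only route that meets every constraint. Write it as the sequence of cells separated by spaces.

d5 c5 b5 b4 c4

The budget equals the shortest possible length, so every move has to be on a shortest route through the required cells.
Route from d5: 2× left (reaching b5), up to b4, right to c4 — 4 moves in all.
Check: all required cells visited; 4 ≤ 4 moves.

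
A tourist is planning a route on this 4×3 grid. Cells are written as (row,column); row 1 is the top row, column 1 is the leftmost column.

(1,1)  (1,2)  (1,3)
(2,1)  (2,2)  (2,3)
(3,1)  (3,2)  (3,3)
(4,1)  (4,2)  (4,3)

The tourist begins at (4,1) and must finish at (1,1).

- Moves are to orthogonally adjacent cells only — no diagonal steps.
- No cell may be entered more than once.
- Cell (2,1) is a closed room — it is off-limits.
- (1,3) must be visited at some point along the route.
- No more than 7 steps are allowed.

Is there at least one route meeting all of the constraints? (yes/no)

yes

One route that works: (4,1) → (3,1) → (3,2) → (2,2) → (2,3) → (1,3) → (1,2) → (1,1).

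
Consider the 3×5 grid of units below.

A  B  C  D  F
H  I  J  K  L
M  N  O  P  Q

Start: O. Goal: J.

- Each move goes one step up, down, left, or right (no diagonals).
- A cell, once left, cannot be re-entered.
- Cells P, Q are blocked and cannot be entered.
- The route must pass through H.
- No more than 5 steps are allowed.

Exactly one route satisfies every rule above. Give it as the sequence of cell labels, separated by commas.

The 5-move cap with required stops at H leaves no slack for detours.
Route from O: 2× left (reaching M), up to H, 2× right (reaching J) — 5 moves in all.
Check: all required cells visited; 5 ≤ 5 moves.

O, N, M, H, I, J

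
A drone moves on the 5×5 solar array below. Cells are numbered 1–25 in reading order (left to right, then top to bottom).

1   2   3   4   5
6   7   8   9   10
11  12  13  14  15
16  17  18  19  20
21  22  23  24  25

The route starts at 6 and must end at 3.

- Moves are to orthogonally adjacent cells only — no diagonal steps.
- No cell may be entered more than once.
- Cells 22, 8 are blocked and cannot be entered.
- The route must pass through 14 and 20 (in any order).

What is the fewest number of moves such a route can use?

11

Any route passes through 14 and 20 in some order between 6 and 3. Summing Manhattan distances along each leg and taking the cheapest ordering (6 → 20 → 14 → 3) gives a lower bound of 6 + 2 + 3 = 11 moves.
A route of 11 moves achieves this: 6 → 11 → 16 → 17 → 18 → 19 → 20 → 15 → 14 → 9 → 4 → 3.
Since 11 matches the lower bound, it is optimal.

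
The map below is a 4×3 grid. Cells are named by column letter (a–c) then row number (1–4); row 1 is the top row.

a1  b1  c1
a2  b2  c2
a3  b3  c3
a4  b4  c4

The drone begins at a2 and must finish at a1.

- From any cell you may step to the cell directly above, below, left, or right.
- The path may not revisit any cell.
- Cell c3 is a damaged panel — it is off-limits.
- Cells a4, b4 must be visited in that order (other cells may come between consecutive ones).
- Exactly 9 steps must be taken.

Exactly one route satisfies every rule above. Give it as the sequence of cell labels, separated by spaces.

The waypoints must appear in the order a4, b4, with no cell reused.
Route from a2: 2× down (reaching a4), right to b4, 2× up (reaching b2), right to c2, up to c1, 2× left (reaching a1) — 9 moves in all.
Check: order respected (a4 at step 2, b4 at step 3); 9 moves as required.

a2 a3 a4 b4 b3 b2 c2 c1 b1 a1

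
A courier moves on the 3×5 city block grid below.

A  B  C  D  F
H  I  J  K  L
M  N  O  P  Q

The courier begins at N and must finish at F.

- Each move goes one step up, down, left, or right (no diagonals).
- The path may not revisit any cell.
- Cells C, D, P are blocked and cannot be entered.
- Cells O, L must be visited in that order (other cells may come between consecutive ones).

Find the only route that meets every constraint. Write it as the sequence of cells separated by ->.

The waypoints must appear in the order O, L, with no cell reused.
Route from N: right 1 to O, up 1 to J, right 2 to L, up 1 to F — 5 moves in all.
Check: order respected (O at step 1, L at step 4).

N -> O -> J -> K -> L -> F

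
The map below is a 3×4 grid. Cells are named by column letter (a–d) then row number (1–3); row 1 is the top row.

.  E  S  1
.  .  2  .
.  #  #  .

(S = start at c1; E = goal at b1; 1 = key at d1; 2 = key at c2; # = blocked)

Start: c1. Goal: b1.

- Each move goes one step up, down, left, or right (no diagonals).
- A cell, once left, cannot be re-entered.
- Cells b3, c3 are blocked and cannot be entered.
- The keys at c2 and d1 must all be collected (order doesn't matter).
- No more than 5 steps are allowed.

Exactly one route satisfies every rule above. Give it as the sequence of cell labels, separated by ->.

The 5-move cap with required stops at c2, d1 leaves no slack for detours.
Route from c1: right to d1, down to d2, 2× left (reaching b2), up to b1 — 5 moves in all.
Check: all required cells visited; 5 ≤ 5 moves.

c1 -> d1 -> d2 -> c2 -> b2 -> b1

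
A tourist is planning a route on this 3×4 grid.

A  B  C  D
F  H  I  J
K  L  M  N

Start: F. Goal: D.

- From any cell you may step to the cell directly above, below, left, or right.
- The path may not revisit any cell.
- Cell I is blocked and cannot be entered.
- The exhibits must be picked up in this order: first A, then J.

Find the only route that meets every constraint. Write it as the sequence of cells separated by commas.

The waypoints must appear in the order A, J, with no cell reused.
Route from F: up to A, right to B, 2× down (reaching L), 2× right (reaching N), 2× up (reaching D) — 8 moves in all.
Check: order respected (A at step 1, J at step 7).

F, A, B, H, L, M, N, J, D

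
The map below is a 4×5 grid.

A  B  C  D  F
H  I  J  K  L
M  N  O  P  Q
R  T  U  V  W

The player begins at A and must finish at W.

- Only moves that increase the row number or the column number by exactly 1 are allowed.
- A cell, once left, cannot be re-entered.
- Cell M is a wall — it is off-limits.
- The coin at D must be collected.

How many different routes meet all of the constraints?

A right/down-only route from A to W makes exactly 3 down-moves and 4 right-moves in some order.
With no other constraints that would be C(7,3) = 35 routes.
Split at D and multiply the segment counts (each segment already excludes blocked cells): A→D: 1; D→W: 4; product = 4.
That gives 4 routes.

4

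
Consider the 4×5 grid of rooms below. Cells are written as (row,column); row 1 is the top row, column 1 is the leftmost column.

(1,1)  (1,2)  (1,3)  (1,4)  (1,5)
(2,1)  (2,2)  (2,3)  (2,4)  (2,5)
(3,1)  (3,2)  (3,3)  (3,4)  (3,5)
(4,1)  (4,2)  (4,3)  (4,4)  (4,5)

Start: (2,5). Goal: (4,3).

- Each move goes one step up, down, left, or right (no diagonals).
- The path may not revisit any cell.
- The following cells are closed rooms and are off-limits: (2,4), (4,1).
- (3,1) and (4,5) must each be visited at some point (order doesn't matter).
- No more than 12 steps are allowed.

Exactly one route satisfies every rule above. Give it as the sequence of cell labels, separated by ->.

The budget equals the shortest possible length, so every move has to be on a shortest route through the required cells.
Route from (2,5): down 2 to (4,5), left 1 to (4,4), up 1 to (3,4), left 1 to (3,3), up 1 to (2,3), left 2 to (2,1), down 1 to (3,1), right 1 to (3,2), down 1 to (4,2), right 1 to (4,3) — 12 moves in all.
Check: all required cells visited; 12 ≤ 12 moves.

(2,5) -> (3,5) -> (4,5) -> (4,4) -> (3,4) -> (3,3) -> (2,3) -> (2,2) -> (2,1) -> (3,1) -> (3,2) -> (4,2) -> (4,3)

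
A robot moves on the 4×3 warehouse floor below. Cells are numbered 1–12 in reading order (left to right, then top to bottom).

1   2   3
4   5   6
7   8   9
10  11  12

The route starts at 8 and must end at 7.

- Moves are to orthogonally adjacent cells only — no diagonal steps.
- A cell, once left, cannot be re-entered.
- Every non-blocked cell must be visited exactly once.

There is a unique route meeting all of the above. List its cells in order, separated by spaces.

Need to visit all 12 open cells exactly once, starting at 8 and ending at 7.
Cell 1 has only two open neighbours (4 and 2), so the path must pass straight through it: one of those is the cell it's entered from and the other is where it exits.
Route from 8: up to 5, left to 4, up to 1, 2× right (reaching 3), 3× down (reaching 12), 2× left (reaching 10), up to 7 — 11 moves in all.
Check: all 12 open cells covered.

8 5 4 1 2 3 6 9 12 11 10 7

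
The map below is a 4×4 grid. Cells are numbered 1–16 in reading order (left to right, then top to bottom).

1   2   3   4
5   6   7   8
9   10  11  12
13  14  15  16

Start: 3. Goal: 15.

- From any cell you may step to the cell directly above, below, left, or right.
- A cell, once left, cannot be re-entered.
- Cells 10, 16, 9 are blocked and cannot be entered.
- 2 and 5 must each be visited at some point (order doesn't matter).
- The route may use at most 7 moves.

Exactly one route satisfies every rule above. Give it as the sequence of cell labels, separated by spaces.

Any route must reach 2 and 5 and still end at 15 within 7 moves, so the order of the required stops is forced.
Route from 3: left 2 to 1, down 1 to 5, right 2 to 7, down 2 to 15 — 7 moves in all.
Check: all required cells visited; 7 ≤ 7 moves.

3 2 1 5 6 7 11 15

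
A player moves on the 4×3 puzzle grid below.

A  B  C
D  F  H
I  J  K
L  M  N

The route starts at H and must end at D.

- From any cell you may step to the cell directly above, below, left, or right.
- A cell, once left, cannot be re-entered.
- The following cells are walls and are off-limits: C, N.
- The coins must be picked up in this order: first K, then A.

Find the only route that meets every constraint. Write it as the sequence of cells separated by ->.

The waypoints must appear in the order K, A, with no cell reused.
Route from H: down to K, left to J, 2× up (reaching B), left to A, down to D — 6 moves in all.
Check: order respected (K at step 1, A at step 5).

H -> K -> J -> F -> B -> A -> D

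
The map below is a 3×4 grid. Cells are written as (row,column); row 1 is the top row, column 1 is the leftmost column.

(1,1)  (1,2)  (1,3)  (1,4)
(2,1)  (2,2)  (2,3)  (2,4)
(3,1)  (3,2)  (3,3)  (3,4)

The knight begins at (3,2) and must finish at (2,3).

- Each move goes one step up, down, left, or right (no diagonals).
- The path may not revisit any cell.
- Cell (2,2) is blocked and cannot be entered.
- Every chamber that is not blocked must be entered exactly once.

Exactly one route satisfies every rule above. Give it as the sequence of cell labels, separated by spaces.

Need to visit all 11 open cells exactly once, starting at (3,2) and ending at (2,3).
Route from (3,2): left to (3,1), 2× up (reaching (1,1)), 3× right (reaching (1,4)), 2× down (reaching (3,4)), left to (3,3), up to (2,3) — 10 moves in all.
Check: all 11 open cells covered.

(3,2) (3,1) (2,1) (1,1) (1,2) (1,3) (1,4) (2,4) (3,4) (3,3) (2,3)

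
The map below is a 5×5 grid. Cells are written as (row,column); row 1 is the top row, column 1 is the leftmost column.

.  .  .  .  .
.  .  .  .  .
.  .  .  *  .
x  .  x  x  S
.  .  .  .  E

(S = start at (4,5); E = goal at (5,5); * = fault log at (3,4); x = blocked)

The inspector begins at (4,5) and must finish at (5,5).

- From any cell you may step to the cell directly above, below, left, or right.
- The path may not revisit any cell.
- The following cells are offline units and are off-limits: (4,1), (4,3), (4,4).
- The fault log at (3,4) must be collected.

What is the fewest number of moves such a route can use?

9

Any route passes through (3,4) somewhere between (4,5) and (5,5). Summing Manhattan distances along the two legs ((4,5) → (3,4) → (5,5)) gives a lower bound of 2 + 3 = 5 moves.
The shortest route satisfying every rule uses 9 moves: (4,5) → (3,5) → (3,4) → (3,3) → (3,2) → (4,2) → (5,2) → (5,3) → (5,4) → (5,5).
The no-revisit rule (legs can't share cells) pushes the minimum above the 5-move bound; an exhaustive check rules out every length from 5 to 8 (on a 4-connected grid the length of any start-to-goal walk has the same parity as the Manhattan bound, so only lengths 5, 7, 9, … need checking), leaving 9 as the minimum.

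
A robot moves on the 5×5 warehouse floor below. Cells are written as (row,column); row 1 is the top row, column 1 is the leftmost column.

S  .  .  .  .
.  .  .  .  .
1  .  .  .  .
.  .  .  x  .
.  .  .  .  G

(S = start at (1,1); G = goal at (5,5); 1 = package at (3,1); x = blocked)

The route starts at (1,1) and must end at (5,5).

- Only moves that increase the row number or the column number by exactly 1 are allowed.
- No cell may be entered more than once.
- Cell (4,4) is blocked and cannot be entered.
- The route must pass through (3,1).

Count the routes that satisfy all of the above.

7

A right/down-only route from (1,1) to (5,5) makes exactly 4 down-moves and 4 right-moves in some order.
With no other constraints that would be C(8,4) = 70 routes.
Split at (3,1) and multiply the segment counts (each segment already excludes blocked cells): (1,1)→(3,1): 1; (3,1)→(5,5): 7; product = 7.
That gives 7 routes.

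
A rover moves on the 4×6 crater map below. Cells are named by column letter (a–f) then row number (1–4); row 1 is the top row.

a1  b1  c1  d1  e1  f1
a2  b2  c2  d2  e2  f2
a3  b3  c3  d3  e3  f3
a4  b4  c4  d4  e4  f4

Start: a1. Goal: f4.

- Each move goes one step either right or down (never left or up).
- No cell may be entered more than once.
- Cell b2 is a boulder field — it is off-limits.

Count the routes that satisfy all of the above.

A right/down-only route from a1 to f4 makes exactly 3 down-moves and 5 right-moves in some order.
With no other constraints that would be C(8,3) = 56 routes.
Subtract routes through each blocked cell (inclusion–exclusion for overlaps): − through b2: 30 → 26.
That gives 26 routes.

26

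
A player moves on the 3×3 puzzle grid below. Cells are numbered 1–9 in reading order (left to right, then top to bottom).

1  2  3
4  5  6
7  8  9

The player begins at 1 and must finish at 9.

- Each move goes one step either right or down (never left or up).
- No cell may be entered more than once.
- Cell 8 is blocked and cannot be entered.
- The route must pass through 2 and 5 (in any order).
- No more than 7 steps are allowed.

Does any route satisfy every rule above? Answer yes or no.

yes

One route that works: 1 → 2 → 5 → 6 → 9.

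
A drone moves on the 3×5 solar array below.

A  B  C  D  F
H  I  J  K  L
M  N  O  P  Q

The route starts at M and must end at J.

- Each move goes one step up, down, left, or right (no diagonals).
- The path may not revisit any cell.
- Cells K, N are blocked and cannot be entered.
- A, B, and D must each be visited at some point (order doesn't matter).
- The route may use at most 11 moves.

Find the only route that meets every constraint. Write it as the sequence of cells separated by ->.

The 11-move cap with required stops at A, B, D leaves no slack for detours.
Route from M: up 2 to A, right 4 to F, down 2 to Q, left 2 to O, up 1 to J — 11 moves in all.
Check: all required cells visited; 11 ≤ 11 moves.

M -> H -> A -> B -> C -> D -> F -> L -> Q -> P -> O -> J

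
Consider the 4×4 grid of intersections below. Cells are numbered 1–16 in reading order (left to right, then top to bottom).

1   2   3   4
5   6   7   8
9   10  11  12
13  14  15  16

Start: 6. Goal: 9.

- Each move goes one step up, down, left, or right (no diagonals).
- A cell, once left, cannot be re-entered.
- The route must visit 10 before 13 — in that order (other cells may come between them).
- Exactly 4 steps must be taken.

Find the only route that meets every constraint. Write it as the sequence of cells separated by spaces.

6 10 14 13 9

The waypoints must appear in the order 10, 13, with no cell reused.
Route from 6: 2× down (reaching 14), left to 13, up to 9 — 4 moves in all.
Check: order respected (10 at step 1, 13 at step 3); 4 moves as required.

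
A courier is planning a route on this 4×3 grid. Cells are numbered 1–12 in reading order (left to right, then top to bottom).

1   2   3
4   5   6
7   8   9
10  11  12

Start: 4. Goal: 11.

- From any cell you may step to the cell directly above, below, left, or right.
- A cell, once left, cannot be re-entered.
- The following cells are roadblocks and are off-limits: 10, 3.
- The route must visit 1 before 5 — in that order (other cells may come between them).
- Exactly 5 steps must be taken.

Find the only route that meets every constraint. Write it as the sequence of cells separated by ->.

4 -> 1 -> 2 -> 5 -> 8 -> 11

The waypoints must appear in the order 1, 5, with no cell reused.
Route from 4: up 1 to 1, right 1 to 2, down 3 to 11 — 5 moves in all.
Check: order respected (1 at step 1, 5 at step 3); 5 moves as required.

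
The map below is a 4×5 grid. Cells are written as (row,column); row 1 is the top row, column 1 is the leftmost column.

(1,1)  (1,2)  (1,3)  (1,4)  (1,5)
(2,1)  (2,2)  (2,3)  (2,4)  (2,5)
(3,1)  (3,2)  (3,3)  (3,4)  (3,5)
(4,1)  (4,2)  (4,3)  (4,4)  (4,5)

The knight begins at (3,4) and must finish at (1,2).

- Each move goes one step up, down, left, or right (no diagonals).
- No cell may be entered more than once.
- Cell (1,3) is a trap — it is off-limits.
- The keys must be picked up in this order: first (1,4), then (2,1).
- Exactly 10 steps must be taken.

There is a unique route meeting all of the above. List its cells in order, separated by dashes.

(3,4) - (3,5) - (2,5) - (1,5) - (1,4) - (2,4) - (2,3) - (2,2) - (2,1) - (1,1) - (1,2)

The waypoints must appear in the order (1,4), (2,1), with no cell reused.
Route from (3,4): right to (3,5), 2× up (reaching (1,5)), left to (1,4), down to (2,4), 3× left (reaching (2,1)), up to (1,1), right to (1,2) — 10 moves in all.
Check: order respected ((1,4) at step 4, (2,1) at step 8); 10 moves as required.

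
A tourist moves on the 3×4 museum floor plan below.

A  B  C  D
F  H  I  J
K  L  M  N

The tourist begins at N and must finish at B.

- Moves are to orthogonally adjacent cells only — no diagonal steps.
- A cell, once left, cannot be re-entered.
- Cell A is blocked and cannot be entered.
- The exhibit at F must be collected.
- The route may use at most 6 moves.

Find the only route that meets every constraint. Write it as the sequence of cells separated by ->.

Any route must reach F and still end at B within 6 moves, so the order of the required stops is forced.
Route from N: 3× left (reaching K), up to F, right to H, up to B — 6 moves in all.
Check: all required cells visited; 6 ≤ 6 moves.

N -> M -> L -> K -> F -> H -> B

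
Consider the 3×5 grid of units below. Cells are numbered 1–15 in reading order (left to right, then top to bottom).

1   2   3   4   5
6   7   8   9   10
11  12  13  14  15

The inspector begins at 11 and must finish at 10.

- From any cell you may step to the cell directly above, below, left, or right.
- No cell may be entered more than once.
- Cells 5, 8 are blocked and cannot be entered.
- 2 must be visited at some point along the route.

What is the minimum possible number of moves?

Any route passes through 2 somewhere between 11 and 10. Summing Manhattan distances along the two legs (11 → 2 → 10) gives a lower bound of 3 + 4 = 7 moves.
A route of 7 moves achieves this: 11 → 6 → 1 → 2 → 3 → 4 → 9 → 10.
Since 7 matches the lower bound, it is optimal.

7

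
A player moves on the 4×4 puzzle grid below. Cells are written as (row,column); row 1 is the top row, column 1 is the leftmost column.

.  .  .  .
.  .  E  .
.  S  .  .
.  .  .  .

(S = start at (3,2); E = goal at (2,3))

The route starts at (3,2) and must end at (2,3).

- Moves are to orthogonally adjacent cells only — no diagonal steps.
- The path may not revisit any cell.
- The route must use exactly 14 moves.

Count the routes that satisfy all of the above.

Need simple routes of exactly 14 moves from (3,2) to (2,3) (Manhattan distance 2, so 6 moves are spent on a detour and 6 undoing it).
Enumerating: (3,2) (2,2) (1,2) (1,1) (2,1) (3,1) (4,1) (4,2) (4,3) (3,3) (3,4) (2,4) (1,4) (1,3) (2,3) | (3,2) (2,2) (1,2) (1,1) (2,1) (3,1) (4,1) (4,2) (4,3) (4,4) (3,4) (2,4) (1,4) (1,3) (2,3) | (3,2) (4,2) (4,1) (3,1) (2,1) (1,1) (1,2) (1,3) (1,4) (2,4) (3,4) (4,4) (4,3) (3,3) (2,3) | (3,2) (4,2) (4,1) (3,1) (2,1) (2,2) (1,2) (1,3) (1,4) (2,4) (3,4) (4,4) (4,3) (3,3) (2,3) | (3,2) (3,1) (4,1) (4,2) (4,3) (3,3) (3,4) (2,4) (1,4) (1,3) (1,2) (1,1) (2,1) (2,2) (2,3) | (3,2) (3,1) (4,1) (4,2) (4,3) (4,4) (3,4) (2,4) (1,4) (1,3) (1,2) (1,1) (2,1) (2,2) (2,3) | (3,2) (3,3) (3,4) (4,4) (4,3) (4,2) (4,1) (3,1) (2,1) (1,1) (1,2) (1,3) (1,4) (2,4) (2,3) | (3,2) (3,3) (3,4) (4,4) (4,3) (4,2) (4,1) (3,1) (2,1) (2,2) (1,2) (1,3) (1,4) (2,4) (2,3).
That gives 8 routes.

8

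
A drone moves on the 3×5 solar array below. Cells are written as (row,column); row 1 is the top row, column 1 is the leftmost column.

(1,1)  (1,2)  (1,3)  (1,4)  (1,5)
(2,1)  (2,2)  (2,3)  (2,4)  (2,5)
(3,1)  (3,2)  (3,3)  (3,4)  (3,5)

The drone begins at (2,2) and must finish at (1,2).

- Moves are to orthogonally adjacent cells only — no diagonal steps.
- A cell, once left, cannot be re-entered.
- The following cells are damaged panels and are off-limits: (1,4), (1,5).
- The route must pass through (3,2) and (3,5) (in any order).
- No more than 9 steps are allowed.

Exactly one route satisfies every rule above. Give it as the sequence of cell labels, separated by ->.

The 9-move cap with required stops at (3,2), (3,5) leaves no slack for detours.
Route from (2,2): down 1 to (3,2), right 3 to (3,5), up 1 to (2,5), left 2 to (2,3), up 1 to (1,3), left 1 to (1,2) — 9 moves in all.
Check: all required cells visited; 9 ≤ 9 moves.

(2,2) -> (3,2) -> (3,3) -> (3,4) -> (3,5) -> (2,5) -> (2,4) -> (2,3) -> (1,3) -> (1,2)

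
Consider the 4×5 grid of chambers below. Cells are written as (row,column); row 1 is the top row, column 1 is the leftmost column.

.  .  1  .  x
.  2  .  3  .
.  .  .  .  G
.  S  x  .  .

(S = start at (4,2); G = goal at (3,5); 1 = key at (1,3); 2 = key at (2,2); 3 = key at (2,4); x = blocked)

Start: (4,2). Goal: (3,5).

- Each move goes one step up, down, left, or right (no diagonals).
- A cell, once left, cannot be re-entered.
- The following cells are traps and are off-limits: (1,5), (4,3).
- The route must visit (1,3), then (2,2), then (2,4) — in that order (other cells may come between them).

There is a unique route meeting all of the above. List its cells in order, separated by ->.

(4,2) -> (4,1) -> (3,1) -> (2,1) -> (1,1) -> (1,2) -> (1,3) -> (2,3) -> (2,2) -> (3,2) -> (3,3) -> (3,4) -> (2,4) -> (2,5) -> (3,5)

The waypoints must appear in the order (1,3), (2,2), (2,4), with no cell reused.
Route from (4,2): left 1 to (4,1), up 3 to (1,1), right 2 to (1,3), down 1 to (2,3), left 1 to (2,2), down 1 to (3,2), right 2 to (3,4), up 1 to (2,4), right 1 to (2,5), down 1 to (3,5) — 14 moves in all.
Check: order respected (1 at step 6, 2 at step 8, 3 at step 12).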